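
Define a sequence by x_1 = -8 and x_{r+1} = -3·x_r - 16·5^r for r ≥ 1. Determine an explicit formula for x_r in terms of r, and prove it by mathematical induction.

x_r = 2(-3)^(r - 1) - 2·5^r

Computing the first terms: x_1 = -8, x_2 = -56, x_3 = -232. This suggests x_r = 2(-3)^(r - 1) - 2·5^r.
For the base case r = 1: the formula gives -8 = -8 = x_1.
Inductive step: assume the claim holds for r = k, so x_k = 2(-3)^(k - 1) - 2·5^k.
Then x_{k+1} = -3·x_k - 16·5^k = -3·(2(-3)^(k - 1) - 2·5^k) - 16·5^k = 2(-3)^k - 2·5^(k + 1) = 2(-3)^((k+1) - 1) - 2·5^(k+1),
which is the claimed formula at r = k+1.
By the principle of mathematical induction, the result holds for all r ≥ 1.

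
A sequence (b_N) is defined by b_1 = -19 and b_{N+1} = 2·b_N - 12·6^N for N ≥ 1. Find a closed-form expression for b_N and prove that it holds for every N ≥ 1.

Computing the first terms: b_1 = -19, b_2 = -110, b_3 = -652. This suggests b_N = -2^(N - 1) - 3·6^N.
For the base case N = 1: the formula gives -19 = -19 = b_1.
For the inductive step, assume it holds for an arbitrary j ≥ 1, so b_j = -2^(j - 1) - 3·6^j.
Then b_{j+1} = 2·b_j - 12·6^j = 2·(-2^(j - 1) - 3·6^j) - 12·6^j = -2^j - 3·6^(j + 1) = -2^((j+1) - 1) - 3·6^(j+1),
which is the claimed formula at N = j+1.
This completes the induction.

b_N = -2^(N - 1) - 3·6^N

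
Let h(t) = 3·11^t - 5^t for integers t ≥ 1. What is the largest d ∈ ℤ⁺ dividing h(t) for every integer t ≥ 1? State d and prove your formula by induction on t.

Computing the first values: h(1) = 28 and h(2) = 338; gcd(28, 338) = 2, so d ≤ 2.
We prove 2 | 3·11^t - 5^t for all t ≥ 1 by induction on t.
Base step (t = 1): h(1) = 28 = 2·(14), so 2 | h(1).
Suppose the result is true for t = r, i.e. 2 | h(r). Then
h(r+1) − 11·h(r) = (3·11^(r+1) - 5^(r+1)) − 11·(3·11^r - 5^r) = (-1)·5^r·(5 − 11) = (6)·5^r. Since 2 | h(r) by the inductive hypothesis, 2 | 11·h(r); and 2 | 6 since 6 = 2·3. Therefore 2 | h(r+1).
By the principle of mathematical induction, the result holds for all t ≥ 1.
Therefore the largest such d is 2.

d = 2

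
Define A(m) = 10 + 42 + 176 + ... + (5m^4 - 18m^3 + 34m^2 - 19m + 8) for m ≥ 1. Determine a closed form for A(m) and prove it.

We claim A(m) = m(m^4 - 2m^3 + 4m^2 + 3m + 4) for all m ≥ 1.
For the base case m = 1: A(1) = 10, and the closed form gives 10. They agree.
Suppose the result is true for m = i, so A(i) = i(i^4 - 2i^3 + 4i^2 + 3i + 4).
Then A(i+1) = A(i) + (5i^4 + 2i^3 + 10i^2 + 15i + 10) = (i(i^4 - 2i^3 + 4i^2 + 3i + 4)) + (5i^4 + 2i^3 + 10i^2 + 15i + 10).
Simplifying, A(i+1) = (i + 1)(i^4 + 2i^3 + 4i^2 + 9i + 10) = (i+1)((i+1)^4 - 2(i+1)^3 + 4(i+1)^2 + 3(i+1) + 4),
which is the closed form with m = i+1.
By the principle of mathematical induction, the result holds for all m ≥ 1.

A(m) = m(m^4 - 2m^3 + 4m^2 + 3m + 4)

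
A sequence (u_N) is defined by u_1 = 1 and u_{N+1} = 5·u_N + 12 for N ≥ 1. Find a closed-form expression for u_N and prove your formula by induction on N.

Computing the first terms: u_1 = 1, u_2 = 17, u_3 = 97. This suggests u_N = 4·5^(N - 1) - 3.
Base step (N = 1): the formula gives 1 = 1 = u_1.
Suppose the result is true for N = k, so u_k = 4·5^(k - 1) - 3.
Then u_{k+1} = 5·u_k + 12 = 5·(4·5^(k - 1) - 3) + 12 = 4·5^k - 3 = 4·5^((k+1) - 1) - 3,
which is the claimed formula at N = k+1.
By induction, the statement is established for all N ≥ 1.

u_N = 4·5^(N - 1) - 3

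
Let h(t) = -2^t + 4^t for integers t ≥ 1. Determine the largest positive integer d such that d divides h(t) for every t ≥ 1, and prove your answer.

Computing the first values: h(1) = 2 and h(2) = 12; gcd(2, 12) = 2, so d ≤ 2.
We prove 2 | -2^t + 4^t for all t ≥ 1 by induction on t.
For the base case t = 1: h(1) = 2 = 2·(1), so 2 | h(1).
For the inductive step, assume it holds for an arbitrary j ≥ 1, i.e. 2 | h(j). Then
4^{j+1} − 2^{j+1} = 4·4^j − 2·2^j = 4·(4^j − 2^j) + (2)·2^j. The first term is divisible by 2 by the inductive hypothesis, and the second term (2)·2^j is divisible by 2 since 2 | 2. Hence 2 | h(j+1).
By the principle of mathematical induction, the result holds for all t ≥ 1.
Therefore the largest such d is 2.

d = 2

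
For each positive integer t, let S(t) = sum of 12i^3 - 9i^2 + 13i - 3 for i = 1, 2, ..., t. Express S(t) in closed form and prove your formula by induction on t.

S(t) = t(3t^3 + 3t^2 + 5t + 2)

We claim S(t) = t(3t^3 + 3t^2 + 5t + 2) for all t ≥ 1.
For the base case t = 1: S(1) = 13, and the closed form gives 13. They agree.
For the inductive step, assume it holds for an arbitrary i ≥ 1, so S(i) = i(3i^3 + 3i^2 + 5i + 2).
Then S(i+1) = S(i) + (12i^3 + 27i^2 + 31i + 13) = (i(3i^3 + 3i^2 + 5i + 2)) + (12i^3 + 27i^2 + 31i + 13).
Simplifying, S(i+1) = (i + 1)(3i^3 + 12i^2 + 20i + 13) = (i+1)(3(i+1)^3 + 3(i+1)^2 + 5(i+1) + 2),
which is the closed form with t = i+1.
By induction, the statement is established for all t ≥ 1.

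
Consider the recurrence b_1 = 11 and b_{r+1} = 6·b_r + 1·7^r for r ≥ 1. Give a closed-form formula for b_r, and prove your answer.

Computing the first terms: b_1 = 11, b_2 = 73, b_3 = 487. This suggests b_r = 4·6^(r - 1) + 7^r.
For the base case r = 1: the formula gives 11 = 11 = b_1.
Suppose the result is true for r = p, so b_p = 4·6^(p - 1) + 7^p.
Then b_{p+1} = 6·b_p + 1·7^p = 6·(4·6^(p - 1) + 7^p) + 1·7^p = 4·6^p + 7^(p + 1) = 4·6^((p+1) - 1) + 7^(p+1),
which is the claimed formula at r = p+1.
By induction, the statement is established for all r ≥ 1.

b_r = 4·6^(r - 1) + 7^r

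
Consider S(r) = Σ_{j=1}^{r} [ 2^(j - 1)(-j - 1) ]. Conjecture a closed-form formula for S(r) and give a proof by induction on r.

S(r) = -2^r·r

We claim S(r) = -2^r·r for all r ≥ 1.
Base step (r = 1): S(1) = -2, and the closed form gives -2. They agree.
For the inductive step, assume it holds for an arbitrary j ≥ 1, so S(j) = -2^j·j.
Then S(j+1) = S(j) + (2^j(-j - 2)) = (-2^j·j) + (2^j(-j - 2)).
Simplifying, S(j+1) = 2^(j + 1)(-j - 1) = -2^(j+1)·(j+1),
which is the closed form with r = j+1.
By induction, the statement is established for all r ≥ 1.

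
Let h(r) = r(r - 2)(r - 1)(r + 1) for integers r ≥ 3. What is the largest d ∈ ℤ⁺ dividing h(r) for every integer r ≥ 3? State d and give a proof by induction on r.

d = 24

Computing the first values: h(3) = 24 and h(4) = 120; gcd(24, 120) = 24, so d ≤ 24.
We prove 24 | r(r - 2)(r - 1)(r + 1) for all r ≥ 3 by induction on r.
For the base case r = 3: h(3) = 24 = 24·(1), so 24 | h(3).
Inductive step: suppose the statement holds for some p ≥ 3, i.e. 24 | h(p). Then
h(p+1) − h(p) = (p-1)·p·(p+1)·(p+2) − (p-2)·(p-1)·p·(p+1) = (p-1)·p·(p+1)·[(p+2) − (p-2)] = 4·(p-1)·p·(p+1). The product of 3 consecutive integers is divisible by (3)! = 6, so h(p+1) − h(p) is divisible by 4·6 = 24. By the inductive hypothesis 24 | h(p), hence 24 | h(p+1).
Hence, by induction on r, the claim holds for every r ≥ 3.
Therefore the largest such d is 24.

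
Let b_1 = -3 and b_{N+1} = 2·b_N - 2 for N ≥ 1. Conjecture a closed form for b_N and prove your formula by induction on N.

b_N = -5·2^(N - 1) + 2

Computing the first terms: b_1 = -3, b_2 = -8, b_3 = -18. This suggests b_N = -5·2^(N - 1) + 2.
Base step (N = 1): the formula gives -3 = -3 = b_1.
For the inductive step, assume it holds for an arbitrary m ≥ 1, so b_m = -5·2^(m - 1) + 2.
Then b_{m+1} = 2·b_m - 2 = 2·(-5·2^(m - 1) + 2) - 2 = -5·2^m + 2 = -5·2^((m+1) - 1) + 2,
which is the claimed formula at N = m+1.
Hence, by induction on N, the claim holds for every N ≥ 1.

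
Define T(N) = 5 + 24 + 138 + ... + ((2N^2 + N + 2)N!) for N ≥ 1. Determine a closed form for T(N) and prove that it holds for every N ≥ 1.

We claim T(N) = (2N + 1)(N + 1)! - 1 for all N ≥ 1.
Base case (N = 1): T(1) = 5, and the closed form gives 5. They agree.
For the inductive step, assume it holds for an arbitrary i ≥ 1, so T(i) = (2i + 1)(i + 1)! - 1.
Then T(i+1) = T(i) + ((2i^2 + 5i + 5)(i + 1)!) = ((2i + 1)(i + 1)! - 1) + ((2i^2 + 5i + 5)(i + 1)!).
Simplifying, T(i+1) = (2(i+1) + 1)((i+1) + 1)! - 1,
which is the closed form with N = i+1.
Hence, by induction on N, the claim holds for every N ≥ 1.

T(N) = (2N + 1)(N + 1)! - 1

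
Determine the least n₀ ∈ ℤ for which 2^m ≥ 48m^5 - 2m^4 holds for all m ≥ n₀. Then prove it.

At m = 30: 1073741824 < 1164780000, so the inequality fails and n₀ ≥ 31. We prove 2^m ≥ 48m^5 - 2m^4 for all m ≥ 31.
Base step (m = 31): 2^m = 2147483648 and 48m^5 - 2m^4 = 1372352206, so 2147483648 ≥ 1372352206.
Suppose the result is true for m = j, so 2^j ≥ 48j^5 - 2j^4.
Then 2^(j + 1) = 2·(2^j) ≥ 2·(48j^5 - 2j^4).
Also, for j ≥ 31 we have 2·(48j^5 - 2j^4) ≥ 48(j+1)^5 - 2(j+1)^4, since 2·(48j^5 - 2j^4) − (48(j+1)^5 - 2(j+1)^4) = 48j^5 - 242j^4 - 472j^3 - 468j^2 - 232j - 46, which is nonnegative for all j ≥ 31.
Combining, 2^(j + 1) ≥ 48(j+1)^5 - 2(j+1)^4.
By induction, the statement is established for all m ≥ 31.
Hence the smallest such n₀ is 31.

n₀ = 31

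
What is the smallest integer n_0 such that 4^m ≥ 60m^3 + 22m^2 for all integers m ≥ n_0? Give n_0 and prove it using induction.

n_0 = 8

At m = 7: 16384 < 21658, so the inequality fails and n_0 ≥ 8. We prove 4^m ≥ 60m^3 + 22m^2 for all m ≥ 8.
Base step (m = 8): 4^m = 65536 and 60m^3 + 22m^2 = 32128, so 65536 ≥ 32128.
For the inductive step, assume it holds for an arbitrary k ≥ 8, so 4^k ≥ 60k^3 + 22k^2.
Then 4^(k + 1) = 4·(4^k) ≥ 4·(60k^3 + 22k^2).
Also, for k ≥ 8 we have 4·(60k^3 + 22k^2) ≥ 60(k+1)^3 + 22(k+1)^2, since 4·(60k^3 + 22k^2) − (60(k+1)^3 + 22(k+1)^2) = 180k^3 - 114k^2 - 224k - 82, which is nonnegative for all k ≥ 8.
Combining, 4^(k + 1) ≥ 60(k+1)^3 + 22(k+1)^2.
Hence, by induction on m, the claim holds for every m ≥ 8.
Hence the smallest such n_0 is 8.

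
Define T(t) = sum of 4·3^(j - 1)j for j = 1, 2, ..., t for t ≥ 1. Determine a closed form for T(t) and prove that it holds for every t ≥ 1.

T(t) = 3^t(2t - 1) + 1

We claim T(t) = 3^t(2t - 1) + 1 for all t ≥ 1.
Base case (t = 1): T(1) = 4, and the closed form gives 4. They agree.
Suppose the result is true for t = j, so T(j) = 3^j(2j - 1) + 1.
Then T(j+1) = T(j) + (4·3^j(j + 1)) = (3^j(2j - 1) + 1) + (4·3^j(j + 1)).
Simplifying, T(j+1) = 6·3^j·j + 3·3^j + 1 = 3^(j+1)(2(j+1) - 1) + 1,
which is the closed form with t = j+1.
By induction, the statement is established for all t ≥ 1.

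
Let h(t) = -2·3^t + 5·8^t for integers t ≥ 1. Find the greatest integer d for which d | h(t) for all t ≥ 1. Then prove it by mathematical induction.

d = 2

Computing the first values: h(1) = 34 and h(2) = 302; gcd(34, 302) = 2, so d ≤ 2.
We prove 2 | -2·3^t + 5·8^t for all t ≥ 1 by induction on t.
Base case (t = 1): h(1) = 34 = 2·(17), so 2 | h(1).
Inductive step: suppose the statement holds for some k ≥ 1, i.e. 2 | h(k). Then
h(k+1) − 8·h(k) = (-2·3^(k+1) + 5·8^(k+1)) − 8·(-2·3^k + 5·8^k) = (-2)·3^k·(3 − 8) = (10)·3^k. Since 2 | h(k) by the inductive hypothesis, 2 | 8·h(k); and 2 | 10 since 10 = 2·5. Therefore 2 | h(k+1).
This completes the induction.
Therefore the largest such d is 2.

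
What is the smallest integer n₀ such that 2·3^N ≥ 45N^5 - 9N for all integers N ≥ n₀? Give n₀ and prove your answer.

n₀ = 16

At N = 15: 28697814 < 34171740, so the inequality fails and n₀ ≥ 16. We prove 2·3^N ≥ 45N^5 - 9N for all N ≥ 16.
When N = 16: 2·3^N = 86093442 and 45N^5 - 9N = 47185776, so 86093442 ≥ 47185776.
Inductive step: suppose the statement holds for some j ≥ 16, so 2·3^j ≥ 45j^5 - 9j.
Then 2·3^(j + 1) = 3·(2·3^j) ≥ 3·(45j^5 - 9j).
Also, for j ≥ 16 we have 3·(45j^5 - 9j) ≥ 45(j+1)^5 - 9(j+1), since 3·(45j^5 - 9j) − (45(j+1)^5 - 9(j+1)) = 90j^5 - 225j^4 - 450j^3 - 450j^2 - 243j - 36, which is nonnegative for all j ≥ 16.
Combining, 2·3^(j + 1) ≥ 45(j+1)^5 - 9(j+1).
Hence, by induction on N, the claim holds for every N ≥ 16.
Hence the smallest such n₀ is 16.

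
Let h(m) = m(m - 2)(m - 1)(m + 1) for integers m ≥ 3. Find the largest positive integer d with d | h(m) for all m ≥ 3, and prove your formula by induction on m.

d = 24

Computing the first values: h(3) = 24 and h(4) = 120; gcd(24, 120) = 24, so d ≤ 24.
We prove 24 | m(m - 2)(m - 1)(m + 1) for all m ≥ 3 by induction on m.
For the base case m = 3: h(3) = 24 = 24·(1), so 24 | h(3).
Suppose the result is true for m = p, i.e. 24 | h(p). Then
h(p+1) − h(p) = (p-1)·p·(p+1)·(p+2) − (p-2)·(p-1)·p·(p+1) = (p-1)·p·(p+1)·[(p+2) − (p-2)] = 4·(p-1)·p·(p+1). The product of 3 consecutive integers is divisible by (3)! = 6, so h(p+1) − h(p) is divisible by 4·6 = 24. By the inductive hypothesis 24 | h(p), hence 24 | h(p+1).
By induction, the statement is established for all m ≥ 3.
Therefore the largest such d is 24.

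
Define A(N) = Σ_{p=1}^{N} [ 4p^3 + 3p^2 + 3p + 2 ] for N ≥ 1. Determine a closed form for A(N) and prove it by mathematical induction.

We claim A(N) = N(N + 2)(N^2 + N + 2) for all N ≥ 1.
For the base case N = 1: A(1) = 12, and the closed form gives 12. They agree.
Suppose the result is true for N = p, so A(p) = p(p^3 + 3p^2 + 4p + 4).
Then A(p+1) = A(p) + (4p^3 + 15p^2 + 21p + 12) = (p(p^3 + 3p^2 + 4p + 4)) + (4p^3 + 15p^2 + 21p + 12).
Simplifying, A(p+1) = (p + 1)(p + 3)(p^2 + 3p + 4) = (p+1)((p+1) + 2)((p+1)^2 + (p+1) + 2),
which is the closed form with N = p+1.
By the principle of mathematical induction, the result holds for all N ≥ 1.

A(N) = N(N + 2)(N^2 + N + 2)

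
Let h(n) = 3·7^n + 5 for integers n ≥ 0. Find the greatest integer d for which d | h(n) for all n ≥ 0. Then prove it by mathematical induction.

Computing the first values: h(0) = 8 and h(1) = 26; gcd(8, 26) = 2, so d ≤ 2.
We prove 2 | 3·7^n + 5 for all n ≥ 0 by induction on n.
Base step (n = 0): h(0) = 8 = 2·(4), so 2 | h(0).
Inductive step: suppose the statement holds for some p ≥ 0, i.e. 2 | h(p). Then
h(p+1) = 3·7^(p+1) + 5 = 7·(3·7^p + 5) - 30 = 7·h(p) - 30. The first term is divisible by 2 by the inductive hypothesis, and -30 is divisible by 2. Hence 2 | h(p+1).
This completes the induction.
Therefore the largest such d is 2.

d = 2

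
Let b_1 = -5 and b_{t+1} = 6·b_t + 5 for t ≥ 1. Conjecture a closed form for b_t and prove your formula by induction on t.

Computing the first terms: b_1 = -5, b_2 = -25, b_3 = -145. This suggests b_t = -4·6^(t - 1) - 1.
For the base case t = 1: the formula gives -5 = -5 = b_1.
For the inductive step, assume it holds for an arbitrary k ≥ 1, so b_k = -4·6^(k - 1) - 1.
Then b_{k+1} = 6·b_k + 5 = 6·(-4·6^(k - 1) - 1) + 5 = -4·6^k - 1 = -4·6^((k+1) - 1) - 1,
which is the claimed formula at t = k+1.
This completes the induction.

b_t = -4·6^(t - 1) - 1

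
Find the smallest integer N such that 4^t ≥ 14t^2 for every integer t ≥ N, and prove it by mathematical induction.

At t = 3: 64 < 126, so the inequality fails and N ≥ 4. We prove 4^t ≥ 14t^2 for all t ≥ 4.
Base step (t = 4): 4^t = 256 and 14t^2 = 224, so 256 ≥ 224.
Suppose the result is true for t = m, so 4^m ≥ 14m^2.
Then 4^(m + 1) = 4·(4^m) ≥ 4·(14m^2).
Also, for m ≥ 4 we have 4·(14m^2) ≥ 14(m+1)^2, since 4 ≥ (1 + 1/m)^2 for all m ≥ 4.
Combining, 4^(m + 1) ≥ 14(m+1)^2.
This completes the induction.
Hence the smallest such N is 4.

N = 4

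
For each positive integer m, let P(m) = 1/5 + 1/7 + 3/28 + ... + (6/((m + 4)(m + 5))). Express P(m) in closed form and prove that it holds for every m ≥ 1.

P(m) = 6m/(5(m + 5))

We claim P(m) = 6m/(5(m + 5)) for all m ≥ 1.
For the base case m = 1: P(1) = 1/5, and the closed form gives 1/5. They agree.
Suppose the result is true for m = r, so P(r) = 6r/(5(r + 5)).
Then P(r+1) = P(r) + (6/((r + 5)(r + 6))) = (6r/(5(r + 5))) + (6/((r + 5)(r + 6))).
Simplifying, P(r+1) = 6(r + 1)/(5(r + 6)) = 6(r+1)/(5((r+1) + 5)),
which is the closed form with m = r+1.
This completes the induction.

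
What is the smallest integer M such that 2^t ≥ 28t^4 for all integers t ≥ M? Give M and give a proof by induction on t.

M = 23

At t = 22: 4194304 < 6559168, so the inequality fails and M ≥ 23. We prove 2^t ≥ 28t^4 for all t ≥ 23.
Base case (t = 23): 2^t = 8388608 and 28t^4 = 7835548, so 8388608 ≥ 7835548.
Suppose the result is true for t = m, so 2^m ≥ 28m^4.
Then 2^(m + 1) = 2·(2^m) ≥ 2·(28m^4).
Also, for m ≥ 23 we have 2·(28m^4) ≥ 28(m+1)^4, since 2 ≥ (1 + 1/m)^4 for all m ≥ 23.
Combining, 2^(m + 1) ≥ 28(m+1)^4.
Hence, by induction on t, the claim holds for every t ≥ 23.
Hence the smallest such M is 23.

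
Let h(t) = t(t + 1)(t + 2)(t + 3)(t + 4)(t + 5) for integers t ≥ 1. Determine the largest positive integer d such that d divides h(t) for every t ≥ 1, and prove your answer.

Computing the first values: h(1) = 720 and h(2) = 5040; gcd(720, 5040) = 720, so d ≤ 720.
We prove 720 | t(t + 1)(t + 2)(t + 3)(t + 4)(t + 5) for all t ≥ 1 by induction on t.
For the base case t = 1: h(1) = 720 = 720·(1), so 720 | h(1).
Inductive step: suppose the statement holds for some r ≥ 1, i.e. 720 | h(r). Then
h(r+1) − h(r) = (r+1)·(r+2)·(r+3)·(r+4)·(r+5)·(r+6) − r·(r+1)·(r+2)·(r+3)·(r+4)·(r+5) = (r+1)·(r+2)·(r+3)·(r+4)·(r+5)·[(r+6) − r] = 6·(r+1)·(r+2)·(r+3)·(r+4)·(r+5). The product of 5 consecutive integers is divisible by (5)! = 120, so h(r+1) − h(r) is divisible by 6·120 = 720. By the inductive hypothesis 720 | h(r), hence 720 | h(r+1).
By induction, the statement is established for all t ≥ 1.
Therefore the largest such d is 720.

d = 720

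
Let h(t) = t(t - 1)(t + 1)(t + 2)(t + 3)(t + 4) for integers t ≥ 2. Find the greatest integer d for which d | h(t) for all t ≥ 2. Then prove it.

d = 720

Computing the first values: h(2) = 720 and h(3) = 5040; gcd(720, 5040) = 720, so d ≤ 720.
We prove 720 | t(t - 1)(t + 1)(t + 2)(t + 3)(t + 4) for all t ≥ 2 by induction on t.
Base step (t = 2): h(2) = 720 = 720·(1), so 720 | h(2).
Inductive step: assume the claim holds for t = k, i.e. 720 | h(k). Then
h(k+1) − h(k) = k·(k+1)·(k+2)·(k+3)·(k+4)·(k+5) − (k-1)·k·(k+1)·(k+2)·(k+3)·(k+4) = k·(k+1)·(k+2)·(k+3)·(k+4)·[(k+5) − (k-1)] = 6·k·(k+1)·(k+2)·(k+3)·(k+4). The product of 5 consecutive integers is divisible by (5)! = 120, so h(k+1) − h(k) is divisible by 6·120 = 720. By the inductive hypothesis 720 | h(k), hence 720 | h(k+1).
By induction, the statement is established for all t ≥ 2.
Therefore the largest such d is 720.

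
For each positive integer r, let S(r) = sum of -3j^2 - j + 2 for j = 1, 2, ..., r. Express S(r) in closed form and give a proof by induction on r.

We claim S(r) = -r(r^2 + 2r - 1) for all r ≥ 1.
Base step (r = 1): S(1) = -2, and the closed form gives -2. They agree.
Inductive step: suppose the statement holds for some j ≥ 1, so S(j) = j(-j^2 - 2j + 1).
Then S(j+1) = S(j) + (-j - 3(j + 1)^2 + 1) = (j(-j^2 - 2j + 1)) + (-j - 3(j + 1)^2 + 1).
Simplifying, S(j+1) = -(j + 1)(j^2 + 4j + 2) = -(j+1)((j+1)^2 + 2(j+1) - 1),
which is the closed form with r = j+1.
Hence, by induction on r, the claim holds for every r ≥ 1.

S(r) = -r(r^2 + 2r - 1)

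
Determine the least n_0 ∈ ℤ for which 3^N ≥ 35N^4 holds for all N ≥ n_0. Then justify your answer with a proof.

At N = 12: 531441 < 725760, so the inequality fails and n_0 ≥ 13. We prove 3^N ≥ 35N^4 for all N ≥ 13.
For the base case N = 13: 3^N = 1594323 and 35N^4 = 999635, so 1594323 ≥ 999635.
Inductive step: suppose the statement holds for some k ≥ 13, so 3^k ≥ 35k^4.
Then 3^(k + 1) = 3·(3^k) ≥ 3·(35k^4).
Also, for k ≥ 13 we have 3·(35k^4) ≥ 35(k+1)^4, since 3 ≥ (1 + 1/k)^4 for all k ≥ 13.
Combining, 3^(k + 1) ≥ 35(k+1)^4.
By the principle of mathematical induction, the result holds for all N ≥ 13.
Hence the smallest such n_0 is 13.

n_0 = 13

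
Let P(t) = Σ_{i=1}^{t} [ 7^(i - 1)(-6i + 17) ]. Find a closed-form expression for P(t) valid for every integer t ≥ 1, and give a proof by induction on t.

We claim P(t) = 7^t(-t + 3) - 3 for all t ≥ 1.
Base case (t = 1): P(1) = 11, and the closed form gives 11. They agree.
For the inductive step, assume it holds for an arbitrary i ≥ 1, so P(i) = 7^i(-i + 3) - 3.
Then P(i+1) = P(i) + (7^i(-6i + 11)) = (7^i(-i + 3) - 3) + (7^i(-6i + 11)).
Simplifying, P(i+1) = -7·7^i·i + 14·7^i - 3 = 7^(i+1)(-(i+1) + 3) - 3,
which is the closed form with t = i+1.
By the principle of mathematical induction, the result holds for all t ≥ 1.

P(t) = 7^t(-t + 3) - 3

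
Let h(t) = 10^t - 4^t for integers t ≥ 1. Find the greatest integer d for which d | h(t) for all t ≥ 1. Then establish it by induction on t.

d = 6

Computing the first values: h(1) = 6 and h(2) = 84; gcd(6, 84) = 6, so d ≤ 6.
We prove 6 | 10^t - 4^t for all t ≥ 1 by induction on t.
Base case (t = 1): h(1) = 6 = 6·(1), so 6 | h(1).
For the inductive step, assume it holds for an arbitrary k ≥ 1, i.e. 6 | h(k). Then
10^{k+1} − 4^{k+1} = 10·10^k − 4·4^k = 10·(10^k − 4^k) + (6)·4^k. The first term is divisible by 6 by the inductive hypothesis, and the second term (6)·4^k is divisible by 6 since 6 | 6. Hence 6 | h(k+1).
By induction, the statement is established for all t ≥ 1.
Therefore the largest such d is 6.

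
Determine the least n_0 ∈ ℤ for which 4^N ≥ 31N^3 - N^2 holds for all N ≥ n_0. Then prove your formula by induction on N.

At N = 6: 4096 < 6660, so the inequality fails and n_0 ≥ 7. We prove 4^N ≥ 31N^3 - N^2 for all N ≥ 7.
Base step (N = 7): 4^N = 16384 and 31N^3 - N^2 = 10584, so 16384 ≥ 10584.
Inductive step: assume the claim holds for N = p, so 4^p ≥ 31p^3 - p^2.
Then 4^(p + 1) = 4·(4^p) ≥ 4·(31p^3 - p^2).
Also, for p ≥ 7 we have 4·(31p^3 - p^2) ≥ 31(p+1)^3 - (p+1)^2, since 4·(31p^3 - p^2) − (31(p+1)^3 - (p+1)^2) = 93p^3 - 96p^2 - 91p - 30, which is nonnegative for all p ≥ 7.
Combining, 4^(p + 1) ≥ 31(p+1)^3 - (p+1)^2.
By the principle of mathematical induction, the result holds for all N ≥ 7.
Hence the smallest such n_0 is 7.

n_0 = 7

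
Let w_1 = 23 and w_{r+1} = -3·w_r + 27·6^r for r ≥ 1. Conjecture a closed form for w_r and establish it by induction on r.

Computing the first terms: w_1 = 23, w_2 = 93, w_3 = 693. This suggests w_r = 5(-3)^(r - 1) + 3·6^r.
Base step (r = 1): the formula gives 23 = 23 = w_1.
Inductive step: assume the claim holds for r = m, so w_m = 5(-3)^(m - 1) + 3·6^m.
Then w_{m+1} = -3·w_m + 27·6^m = -3·(5(-3)^(m - 1) + 3·6^m) + 27·6^m = 5(-3)^m + 3·6^(m + 1) = 5(-3)^((m+1) - 1) + 3·6^(m+1),
which is the claimed formula at r = m+1.
By induction, the statement is established for all r ≥ 1.

w_r = 5(-3)^(r - 1) + 3·6^r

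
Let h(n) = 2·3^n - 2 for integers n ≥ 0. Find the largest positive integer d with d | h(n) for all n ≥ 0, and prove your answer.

d = 4

Computing the first values: h(0) = 0 and h(1) = 4; gcd(0, 4) = 4, so d ≤ 4.
We prove 4 | 2·3^n - 2 for all n ≥ 0 by induction on n.
For the base case n = 0: h(0) = 0 = 4·(0), so 4 | h(0).
Suppose the result is true for n = m, i.e. 4 | h(m). Then
h(m+1) = 2·3^(m+1) - 2 = 3·(2·3^m - 2) + 4 = 3·h(m) + 4. The first term is divisible by 4 by the inductive hypothesis, and 4 is divisible by 4. Hence 4 | h(m+1).
Hence, by induction on n, the claim holds for every n ≥ 0.
Therefore the largest such d is 4.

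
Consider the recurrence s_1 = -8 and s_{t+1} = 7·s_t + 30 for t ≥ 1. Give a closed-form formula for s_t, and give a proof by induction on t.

Computing the first terms: s_1 = -8, s_2 = -26, s_3 = -152. This suggests s_t = -3·7^(t - 1) - 5.
Base case (t = 1): the formula gives -8 = -8 = s_1.
Inductive step: assume the claim holds for t = j, so s_j = -3·7^(j - 1) - 5.
Then s_{j+1} = 7·s_j + 30 = 7·(-3·7^(j - 1) - 5) + 30 = -3·7^j - 5 = -3·7^((j+1) - 1) - 5,
which is the claimed formula at t = j+1.
Hence, by induction on t, the claim holds for every t ≥ 1.

s_t = -3·7^(t - 1) - 5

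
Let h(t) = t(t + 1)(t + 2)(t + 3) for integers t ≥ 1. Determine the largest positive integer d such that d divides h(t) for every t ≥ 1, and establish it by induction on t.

d = 24

Computing the first values: h(1) = 24 and h(2) = 120; gcd(24, 120) = 24, so d ≤ 24.
We prove 24 | t(t + 1)(t + 2)(t + 3) for all t ≥ 1 by induction on t.
Base case (t = 1): h(1) = 24 = 24·(1), so 24 | h(1).
Inductive step: suppose the statement holds for some p ≥ 1, i.e. 24 | h(p). Then
h(p+1) − h(p) = (p+1)·(p+2)·(p+3)·(p+4) − p·(p+1)·(p+2)·(p+3) = (p+1)·(p+2)·(p+3)·[(p+4) − p] = 4·(p+1)·(p+2)·(p+3). The product of 3 consecutive integers is divisible by (3)! = 6, so h(p+1) − h(p) is divisible by 4·6 = 24. By the inductive hypothesis 24 | h(p), hence 24 | h(p+1).
This completes the induction.
Therefore the largest such d is 24.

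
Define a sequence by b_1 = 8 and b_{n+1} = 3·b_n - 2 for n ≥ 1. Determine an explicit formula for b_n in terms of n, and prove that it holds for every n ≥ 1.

Computing the first terms: b_1 = 8, b_2 = 22, b_3 = 64. This suggests b_n = 7·3^(n - 1) + 1.
For the base case n = 1: the formula gives 8 = 8 = b_1.
For the inductive step, assume it holds for an arbitrary p ≥ 1, so b_p = 7·3^(p - 1) + 1.
Then b_{p+1} = 3·b_p - 2 = 3·(7·3^(p - 1) + 1) - 2 = 7·3^p + 1 = 7·3^((p+1) - 1) + 1,
which is the claimed formula at n = p+1.
By the principle of mathematical induction, the result holds for all n ≥ 1.

b_n = 7·3^(n - 1) + 1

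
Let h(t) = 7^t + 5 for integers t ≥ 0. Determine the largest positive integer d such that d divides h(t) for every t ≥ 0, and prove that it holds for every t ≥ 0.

Computing the first values: h(0) = 6 and h(1) = 12; gcd(6, 12) = 6, so d ≤ 6.
We prove 6 | 7^t + 5 for all t ≥ 0 by induction on t.
Base case (t = 0): h(0) = 6 = 6·(1), so 6 | h(0).
For the inductive step, assume it holds for an arbitrary r ≥ 0, i.e. 6 | h(r). Then
h(r+1) = 7^(r+1) + 5 = 7·(7^r + 5) - 30 = 7·h(r) - 30. The first term is divisible by 6 by the inductive hypothesis, and -30 is divisible by 6. Hence 6 | h(r+1).
This completes the induction.
Therefore the largest such d is 6.

d = 6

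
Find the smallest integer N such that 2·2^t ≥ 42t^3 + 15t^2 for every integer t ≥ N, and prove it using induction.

At t = 16: 131072 < 175872, so the inequality fails and N ≥ 17. We prove 2·2^t ≥ 42t^3 + 15t^2 for all t ≥ 17.
For the base case t = 17: 2·2^t = 262144 and 42t^3 + 15t^2 = 210681, so 262144 ≥ 210681.
Inductive step: assume the claim holds for t = p, so 2·2^p ≥ 42p^3 + 15p^2.
Then 2·2^(p + 1) = 2·(2·2^p) ≥ 2·(42p^3 + 15p^2).
Also, for p ≥ 17 we have 2·(42p^3 + 15p^2) ≥ 42(p+1)^3 + 15(p+1)^2, since 2·(42p^3 + 15p^2) − (42(p+1)^3 + 15(p+1)^2) = 42p^3 - 111p^2 - 156p - 57, which is nonnegative for all p ≥ 17.
Combining, 2·2^(p + 1) ≥ 42(p+1)^3 + 15(p+1)^2.
This completes the induction.
Hence the smallest such N is 17.

N = 17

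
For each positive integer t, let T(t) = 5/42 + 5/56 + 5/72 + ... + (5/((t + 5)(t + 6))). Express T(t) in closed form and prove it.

We claim T(t) = 5t/(6(t + 6)) for all t ≥ 1.
Base case (t = 1): T(1) = 5/42, and the closed form gives 5/42. They agree.
Inductive step: assume the claim holds for t = i, so T(i) = 5i/(6(i + 6)).
Then T(i+1) = T(i) + (5/((i + 6)(i + 7))) = (5i/(6(i + 6))) + (5/((i + 6)(i + 7))).
Simplifying, T(i+1) = 5(i + 1)/(6(i + 7)) = 5(i+1)/(6((i+1) + 6)),
which is the closed form with t = i+1.
By induction, the statement is established for all t ≥ 1.

T(t) = 5t/(6(t + 6))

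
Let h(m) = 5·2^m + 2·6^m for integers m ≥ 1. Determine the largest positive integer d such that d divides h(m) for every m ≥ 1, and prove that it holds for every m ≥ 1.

d = 2

Computing the first values: h(1) = 22 and h(2) = 92; gcd(22, 92) = 2, so d ≤ 2.
We prove 2 | 5·2^m + 2·6^m for all m ≥ 1 by induction on m.
When m = 1: h(1) = 22 = 2·(11), so 2 | h(1).
Inductive step: suppose the statement holds for some r ≥ 1, i.e. 2 | h(r). Then
h(r+1) − 6·h(r) = (5·2^(r+1) + 2·6^(r+1)) − 6·(5·2^r + 2·6^r) = (5)·2^r·(2 − 6) = (-20)·2^r. Since 2 | h(r) by the inductive hypothesis, 2 | 6·h(r); and 2 | -20 since -20 = 2·-10. Therefore 2 | h(r+1).
Hence, by induction on m, the claim holds for every m ≥ 1.
Therefore the largest such d is 2.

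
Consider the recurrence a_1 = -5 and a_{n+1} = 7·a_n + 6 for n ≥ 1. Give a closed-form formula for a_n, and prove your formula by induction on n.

Computing the first terms: a_1 = -5, a_2 = -29, a_3 = -197. This suggests a_n = -4·7^(n - 1) - 1.
For the base case n = 1: the formula gives -5 = -5 = a_1.
For the inductive step, assume it holds for an arbitrary i ≥ 1, so a_i = -4·7^(i - 1) - 1.
Then a_{i+1} = 7·a_i + 6 = 7·(-4·7^(i - 1) - 1) + 6 = -4·7^i - 1 = -4·7^((i+1) - 1) - 1,
which is the claimed formula at n = i+1.
This completes the induction.

a_n = -4·7^(n - 1) - 1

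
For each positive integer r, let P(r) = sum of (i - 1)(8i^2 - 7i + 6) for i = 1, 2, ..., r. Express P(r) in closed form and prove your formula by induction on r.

We claim P(r) = r(r - 1)(2r^2 + r + 2) for all r ≥ 1.
Base step (r = 1): P(1) = 0, and the closed form gives 0. They agree.
Suppose the result is true for r = i, so P(i) = i(2i^3 - i^2 + i - 2).
Then P(i+1) = P(i) + (i(8i^2 + 9i + 7)) = (i(2i^3 - i^2 + i - 2)) + (i(8i^2 + 9i + 7)).
Simplifying, P(i+1) = i(i + 1)(2i^2 + 5i + 5) = (i+1)((i+1) - 1)(2(i+1)^2 + (i+1) + 2),
which is the closed form with r = i+1.
By induction, the statement is established for all r ≥ 1.

P(r) = r(r - 1)(2r^2 + r + 2)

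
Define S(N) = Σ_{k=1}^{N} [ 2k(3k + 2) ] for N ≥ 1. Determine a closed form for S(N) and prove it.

We claim S(N) = N(N + 1)(2N + 3) for all N ≥ 1.
For the base case N = 1: S(1) = 10, and the closed form gives 10. They agree.
For the inductive step, assume it holds for an arbitrary k ≥ 1, so S(k) = k(2k^2 + 5k + 3).
Then S(k+1) = S(k) + (2(k + 1)(3k + 5)) = (k(2k^2 + 5k + 3)) + (2(k + 1)(3k + 5)).
Simplifying, S(k+1) = (k + 1)(k + 2)(2k + 5) = (k+1)((k+1) + 1)(2(k+1) + 3),
which is the closed form with N = k+1.
By the principle of mathematical induction, the result holds for all N ≥ 1.

S(N) = N(N + 1)(2N + 3)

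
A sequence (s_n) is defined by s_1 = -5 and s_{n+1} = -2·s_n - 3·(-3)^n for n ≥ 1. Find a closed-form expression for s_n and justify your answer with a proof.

Computing the first terms: s_1 = -5, s_2 = 19, s_3 = -65. This suggests s_n = (-2)^(n + 1) - (-3)^(n + 1).
Base case (n = 1): the formula gives -5 = -5 = s_1.
Inductive step: assume the claim holds for n = r, so s_r = (-2)^(r + 1) - (-3)^(r + 1).
Then s_{r+1} = -2·s_r - 3·(-3)^r = -2·((-2)^(r + 1) - (-3)^(r + 1)) - 3·(-3)^r = (-2)^(r + 2) - (-3)^(r + 2) = (-2)^((r+1) + 1) - (-3)^((r+1) + 1),
which is the claimed formula at n = r+1.
This completes the induction.

s_n = (-2)^(n + 1) - (-3)^(n + 1)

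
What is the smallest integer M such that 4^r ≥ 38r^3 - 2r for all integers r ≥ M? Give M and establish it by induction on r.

M = 7

At r = 6: 4096 < 8196, so the inequality fails and M ≥ 7. We prove 4^r ≥ 38r^3 - 2r for all r ≥ 7.
Base case (r = 7): 4^r = 16384 and 38r^3 - 2r = 13020, so 16384 ≥ 13020.
Suppose the result is true for r = p, so 4^p ≥ 38p^3 - 2p.
Then 4^(p + 1) = 4·(4^p) ≥ 4·(38p^3 - 2p).
Also, for p ≥ 7 we have 4·(38p^3 - 2p) ≥ 38(p+1)^3 - 2(p+1), since 4·(38p^3 - 2p) − (38(p+1)^3 - 2(p+1)) = 114p^3 - 114p^2 - 120p - 36, which is nonnegative for all p ≥ 7.
Combining, 4^(p + 1) ≥ 38(p+1)^3 - 2(p+1).
Hence, by induction on r, the claim holds for every r ≥ 7.
Hence the smallest such M is 7.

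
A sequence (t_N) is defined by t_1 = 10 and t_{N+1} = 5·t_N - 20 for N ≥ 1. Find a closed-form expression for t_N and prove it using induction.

Computing the first terms: t_1 = 10, t_2 = 30, t_3 = 130. This suggests t_N = 5^N + 5.
When N = 1: the formula gives 10 = 10 = t_1.
For the inductive step, assume it holds for an arbitrary j ≥ 1, so t_j = 5^j + 5.
Then t_{j+1} = 5·t_j - 20 = 5·(5^j + 5) - 20 = 5^(j + 1) + 5,
which is the claimed formula at N = j+1.
By the principle of mathematical induction, the result holds for all N ≥ 1.

t_N = 5^N + 5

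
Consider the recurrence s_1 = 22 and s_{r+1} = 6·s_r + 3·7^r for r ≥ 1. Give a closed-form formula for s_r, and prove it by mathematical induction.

s_r = 6^(r - 1) + 3·7^r

Computing the first terms: s_1 = 22, s_2 = 153, s_3 = 1065. This suggests s_r = 6^(r - 1) + 3·7^r.
For the base case r = 1: the formula gives 22 = 22 = s_1.
Suppose the result is true for r = k, so s_k = 6^(k - 1) + 3·7^k.
Then s_{k+1} = 6·s_k + 3·7^k = 6·(6^(k - 1) + 3·7^k) + 3·7^k = 6^k + 3·7^(k + 1) = 6^((k+1) - 1) + 3·7^(k+1),
which is the claimed formula at r = k+1.
By induction, the statement is established for all r ≥ 1.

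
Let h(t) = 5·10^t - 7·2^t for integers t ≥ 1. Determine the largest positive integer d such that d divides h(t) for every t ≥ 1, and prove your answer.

d = 4

Computing the first values: h(1) = 36 and h(2) = 472; gcd(36, 472) = 4, so d ≤ 4.
We prove 4 | 5·10^t - 7·2^t for all t ≥ 1 by induction on t.
Base step (t = 1): h(1) = 36 = 4·(9), so 4 | h(1).
Suppose the result is true for t = m, i.e. 4 | h(m). Then
h(m+1) − 10·h(m) = (5·10^(m+1) - 7·2^(m+1)) − 10·(5·10^m - 7·2^m) = (-7)·2^m·(2 − 10) = (56)·2^m. Since 4 | h(m) by the inductive hypothesis, 4 | 10·h(m); and 4 | 56 since 56 = 4·14. Therefore 4 | h(m+1).
Hence, by induction on t, the claim holds for every t ≥ 1.
Therefore the largest such d is 4.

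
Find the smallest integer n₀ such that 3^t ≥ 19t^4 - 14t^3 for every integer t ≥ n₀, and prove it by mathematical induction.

n₀ = 12

At t = 11: 177147 < 259545, so the inequality fails and n₀ ≥ 12. We prove 3^t ≥ 19t^4 - 14t^3 for all t ≥ 12.
When t = 12: 3^t = 531441 and 19t^4 - 14t^3 = 369792, so 531441 ≥ 369792.
Inductive step: suppose the statement holds for some j ≥ 12, so 3^j ≥ 19j^4 - 14j^3.
Then 3^(j + 1) = 3·(3^j) ≥ 3·(19j^4 - 14j^3).
Also, for j ≥ 12 we have 3·(19j^4 - 14j^3) ≥ 19(j+1)^4 - 14(j+1)^3, since 3·(19j^4 - 14j^3) − (19(j+1)^4 - 14(j+1)^3) = 38j^4 - 104j^3 - 72j^2 - 34j - 5, which is nonnegative for all j ≥ 12.
Combining, 3^(j + 1) ≥ 19(j+1)^4 - 14(j+1)^3.
This completes the induction.
Hence the smallest such n₀ is 12.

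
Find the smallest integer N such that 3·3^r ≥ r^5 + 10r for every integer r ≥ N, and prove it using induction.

At r = 9: 59049 < 59139, so the inequality fails and N ≥ 10. We prove 3·3^r ≥ r^5 + 10r for all r ≥ 10.
For the base case r = 10: 3·3^r = 177147 and r^5 + 10r = 100100, so 177147 ≥ 100100.
Suppose the result is true for r = p, so 3·3^p ≥ p^5 + 10p.
Then 3·3^(p + 1) = 3·(3·3^p) ≥ 3·(p^5 + 10p).
Also, for p ≥ 10 we have 3·(p^5 + 10p) ≥ (p+1)^5 + 10(p+1), since 3·(p^5 + 10p) − ((p+1)^5 + 10(p+1)) = 2p^5 - 5p^4 - 10p^3 - 10p^2 + 15p - 11, which is nonnegative for all p ≥ 10.
Combining, 3·3^(p + 1) ≥ (p+1)^5 + 10(p+1).
This completes the induction.
Hence the smallest such N is 10.

N = 10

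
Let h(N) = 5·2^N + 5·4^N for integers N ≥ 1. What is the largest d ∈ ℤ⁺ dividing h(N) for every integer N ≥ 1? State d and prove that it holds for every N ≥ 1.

d = 10

Computing the first values: h(1) = 30 and h(2) = 100; gcd(30, 100) = 10, so d ≤ 10.
We prove 10 | 5·2^N + 5·4^N for all N ≥ 1 by induction on N.
Base case (N = 1): h(1) = 30 = 10·(3), so 10 | h(1).
For the inductive step, assume it holds for an arbitrary k ≥ 1, i.e. 10 | h(k). Then
h(k+1) − 4·h(k) = (5·2^(k+1) + 5·4^(k+1)) − 4·(5·2^k + 5·4^k) = (5)·2^k·(2 − 4) = (-10)·2^k. Since 10 | h(k) by the inductive hypothesis, 10 | 4·h(k); and 10 | -10 since -10 = 10·-1. Therefore 10 | h(k+1).
This completes the induction.
Therefore the largest such d is 10.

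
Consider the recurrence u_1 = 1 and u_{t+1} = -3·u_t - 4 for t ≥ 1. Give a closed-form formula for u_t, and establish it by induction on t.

u_t = 2(-3)^(t - 1) - 1

Computing the first terms: u_1 = 1, u_2 = -7, u_3 = 17. This suggests u_t = 2(-3)^(t - 1) - 1.
Base case (t = 1): the formula gives 1 = 1 = u_1.
Inductive step: assume the claim holds for t = r, so u_r = 2(-3)^(r - 1) - 1.
Then u_{r+1} = -3·u_r - 4 = -3·(2(-3)^(r - 1) - 1) - 4 = 2(-3)^r - 1 = 2(-3)^((r+1) - 1) - 1,
which is the claimed formula at t = r+1.
Hence, by induction on t, the claim holds for every t ≥ 1.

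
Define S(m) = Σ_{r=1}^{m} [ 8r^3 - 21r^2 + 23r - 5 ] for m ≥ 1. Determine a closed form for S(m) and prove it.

S(m) = m(2m^3 - 3m^2 + 3m + 3)

We claim S(m) = m(2m^3 - 3m^2 + 3m + 3) for all m ≥ 1.
When m = 1: S(1) = 5, and the closed form gives 5. They agree.
Suppose the result is true for m = r, so S(r) = r(2r^3 - 3r^2 + 3r + 3).
Then S(r+1) = S(r) + (8r^3 + 3r^2 + 5r + 5) = (r(2r^3 - 3r^2 + 3r + 3)) + (8r^3 + 3r^2 + 5r + 5).
Simplifying, S(r+1) = (r + 1)(2r^3 + 3r^2 + 3r + 5) = (r+1)(2(r+1)^3 - 3(r+1)^2 + 3(r+1) + 3),
which is the closed form with m = r+1.
This completes the induction.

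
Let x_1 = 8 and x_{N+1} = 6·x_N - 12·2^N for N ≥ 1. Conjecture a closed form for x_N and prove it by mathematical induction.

Computing the first terms: x_1 = 8, x_2 = 24, x_3 = 96. This suggests x_N = 3·2^N + 2·6^(N - 1).
For the base case N = 1: the formula gives 8 = 8 = x_1.
Suppose the result is true for N = k, so x_k = 3·2^k + 2·6^(k - 1).
Then x_{k+1} = 6·x_k - 12·2^k = 6·(3·2^k + 2·6^(k - 1)) - 12·2^k = 3·2^(k + 1) + 2·6^k = 3·2^(k+1) + 2·6^((k+1) - 1),
which is the claimed formula at N = k+1.
By induction, the statement is established for all N ≥ 1.

x_N = 3·2^N + 2·6^(N - 1)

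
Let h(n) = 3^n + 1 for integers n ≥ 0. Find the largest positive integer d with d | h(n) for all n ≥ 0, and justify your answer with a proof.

d = 2

Computing the first values: h(0) = 2 and h(1) = 4; gcd(2, 4) = 2, so d ≤ 2.
We prove 2 | 3^n + 1 for all n ≥ 0 by induction on n.
Base step (n = 0): h(0) = 2 = 2·(1), so 2 | h(0).
For the inductive step, assume it holds for an arbitrary r ≥ 0, i.e. 2 | h(r). Then
h(r+1) = 3^(r+1) + 1 = 3·(3^r + 1) - 2 = 3·h(r) - 2. The first term is divisible by 2 by the inductive hypothesis, and -2 is divisible by 2. Hence 2 | h(r+1).
This completes the induction.
Therefore the largest such d is 2.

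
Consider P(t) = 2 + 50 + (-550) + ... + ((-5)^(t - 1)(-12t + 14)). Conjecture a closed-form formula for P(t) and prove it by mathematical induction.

We claim P(t) = 2(-5)^t(t - 1) + 2 for all t ≥ 1.
Base step (t = 1): P(1) = 2, and the closed form gives 2. They agree.
Inductive step: suppose the statement holds for some r ≥ 1, so P(r) = 2(-5)^r(r - 1) + 2.
Then P(r+1) = P(r) + ((-5)^r(-12r + 2)) = (2(-5)^r(r - 1) + 2) + ((-5)^r(-12r + 2)).
Simplifying, P(r+1) = -10(-5)^r·r + 2 = 2(-5)^(r+1)((r+1) - 1) + 2,
which is the closed form with t = r+1.
Hence, by induction on t, the claim holds for every t ≥ 1.

P(t) = 2(-5)^t(t - 1) + 2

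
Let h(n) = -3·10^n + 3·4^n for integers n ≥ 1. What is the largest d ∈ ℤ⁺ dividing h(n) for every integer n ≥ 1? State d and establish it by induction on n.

d = 18

Computing the first values: h(1) = -18 and h(2) = -252; gcd(-18, -252) = 18, so d ≤ 18.
We prove 18 | -3·10^n + 3·4^n for all n ≥ 1 by induction on n.
For the base case n = 1: h(1) = -18 = 18·(-1), so 18 | h(1).
Suppose the result is true for n = r, i.e. 18 | h(r). Then
h(r+1) − 10·h(r) = (-3·10^(r+1) + 3·4^(r+1)) − 10·(-3·10^r + 3·4^r) = (3)·4^r·(4 − 10) = (-18)·4^r. Since 18 | h(r) by the inductive hypothesis, 18 | 10·h(r); and 18 | -18 since -18 = 18·-1. Therefore 18 | h(r+1).
This completes the induction.
Therefore the largest such d is 18.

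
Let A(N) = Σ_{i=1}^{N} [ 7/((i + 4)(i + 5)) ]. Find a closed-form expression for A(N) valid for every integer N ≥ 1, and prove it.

A(N) = 7N/(5(N + 5))

We claim A(N) = 7N/(5(N + 5)) for all N ≥ 1.
For the base case N = 1: A(1) = 7/30, and the closed form gives 7/30. They agree.
Inductive step: assume the claim holds for N = i, so A(i) = 7i/(5(i + 5)).
Then A(i+1) = A(i) + (7/((i + 5)(i + 6))) = (7i/(5(i + 5))) + (7/((i + 5)(i + 6))).
Simplifying, A(i+1) = 7(i + 1)/(5(i + 6)) = 7(i+1)/(5((i+1) + 5)),
which is the closed form with N = i+1.
By the principle of mathematical induction, the result holds for all N ≥ 1.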